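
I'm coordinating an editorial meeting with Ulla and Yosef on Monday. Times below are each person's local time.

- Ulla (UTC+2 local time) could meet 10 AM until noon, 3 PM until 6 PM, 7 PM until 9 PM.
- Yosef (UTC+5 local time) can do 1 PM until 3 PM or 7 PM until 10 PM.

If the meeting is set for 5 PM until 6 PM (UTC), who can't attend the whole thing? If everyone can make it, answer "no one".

Yosef

Ulla in UTC: 08:00-10:00, 13:00-16:00, 17:00-19:00 (subtract 2h to convert from UTC+2).
Yosef in UTC: 08:00-10:00, 14:00-17:00 (subtract 5h to convert from UTC+5).
Ulla: free for 17:00-18:00. Yosef: not fully free for 17:00-18:00.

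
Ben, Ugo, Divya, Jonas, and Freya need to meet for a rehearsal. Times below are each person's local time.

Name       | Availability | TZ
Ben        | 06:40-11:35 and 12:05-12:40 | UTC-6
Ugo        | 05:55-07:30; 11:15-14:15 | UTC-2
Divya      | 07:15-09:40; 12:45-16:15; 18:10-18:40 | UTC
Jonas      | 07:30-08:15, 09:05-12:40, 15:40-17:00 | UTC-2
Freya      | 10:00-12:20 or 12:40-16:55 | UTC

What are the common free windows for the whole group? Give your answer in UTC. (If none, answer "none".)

Ben in UTC: 12:40-17:35, 18:05-18:40 (add 6h to convert from UTC-6).
Ugo in UTC: 07:55-09:30, 13:15-16:15 (add 2h to convert from UTC-2).
Divya in UTC: 07:15-09:40, 12:45-16:15, 18:10-18:40.
Jonas in UTC: 09:30-10:15, 11:05-14:40, 17:40-19:00 (add 2h to convert from UTC-2).
Freya in UTC: 10:00-12:20, 12:40-16:55.
Ben ∩ Ugo: 13:15-16:15.
Ben ∩ Ugo ∩ Divya: 13:15-16:15.
Ben ∩ Ugo ∩ Divya ∩ Jonas: 13:15-14:40.
Ben ∩ Ugo ∩ Divya ∩ Jonas ∩ Freya: 13:15-14:40.
So the common availability across everyone is 13:15-14:40.

13:15-14:40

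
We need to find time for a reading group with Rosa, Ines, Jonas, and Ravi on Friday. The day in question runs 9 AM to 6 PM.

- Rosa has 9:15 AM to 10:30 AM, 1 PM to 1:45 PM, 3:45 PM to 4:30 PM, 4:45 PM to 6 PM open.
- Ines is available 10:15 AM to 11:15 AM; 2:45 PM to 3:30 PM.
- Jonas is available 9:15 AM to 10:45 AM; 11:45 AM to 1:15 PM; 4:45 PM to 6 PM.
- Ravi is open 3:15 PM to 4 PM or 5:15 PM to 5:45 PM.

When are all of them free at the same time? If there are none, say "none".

Rosa ∩ Ines: 10:15-10:30.
Rosa ∩ Ines ∩ Jonas: 10:15-10:30.
Rosa ∩ Ines ∩ Jonas ∩ Ravi: ∅.
There is no time when everyone is free.

none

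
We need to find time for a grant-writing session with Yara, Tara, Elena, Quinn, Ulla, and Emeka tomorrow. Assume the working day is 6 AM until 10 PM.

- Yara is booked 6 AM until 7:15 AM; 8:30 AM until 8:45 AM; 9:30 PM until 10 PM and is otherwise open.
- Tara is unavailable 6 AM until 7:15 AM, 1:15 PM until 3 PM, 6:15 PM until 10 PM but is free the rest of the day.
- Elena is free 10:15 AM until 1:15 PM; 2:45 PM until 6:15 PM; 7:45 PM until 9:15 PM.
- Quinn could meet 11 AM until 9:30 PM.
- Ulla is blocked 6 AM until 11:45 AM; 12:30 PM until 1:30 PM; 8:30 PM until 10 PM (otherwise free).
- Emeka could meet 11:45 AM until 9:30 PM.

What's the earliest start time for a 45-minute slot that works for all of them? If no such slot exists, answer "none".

11:45

Yara free: 07:15-08:30, 08:45-21:30 (invert busy blocks within the working day).
Tara free: 07:15-13:15, 15:00-18:15 (invert busy blocks within the working day).
Elena free: 10:15-13:15, 14:45-18:15, 19:45-21:15.
Quinn free: 11:00-21:30.
Ulla free: 11:45-12:30, 13:30-20:30 (invert busy blocks within the working day).
Emeka free: 11:45-21:30.
Yara ∩ Tara: 07:15-08:30, 08:45-13:15, 15:00-18:15.
Yara ∩ Tara ∩ Elena: 10:15-13:15, 15:00-18:15.
Yara ∩ Tara ∩ Elena ∩ Quinn: 11:00-13:15, 15:00-18:15.
Yara ∩ Tara ∩ Elena ∩ Quinn ∩ Ulla: 11:45-12:30, 15:00-18:15.
Yara ∩ Tara ∩ Elena ∩ Quinn ∩ Ulla ∩ Emeka: 11:45-12:30, 15:00-18:15.
The first common window of at least 45 minutes is 11:45-12:30, so the earliest start is 11:45.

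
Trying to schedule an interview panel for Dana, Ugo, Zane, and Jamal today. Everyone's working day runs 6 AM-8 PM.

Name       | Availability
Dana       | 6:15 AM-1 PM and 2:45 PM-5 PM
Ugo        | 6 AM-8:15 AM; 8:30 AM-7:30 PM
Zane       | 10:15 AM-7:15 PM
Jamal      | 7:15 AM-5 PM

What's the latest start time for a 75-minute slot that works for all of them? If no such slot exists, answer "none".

15:45

Dana ∩ Ugo: 06:15-08:15, 08:30-13:00, 14:45-17:00.
Dana ∩ Ugo ∩ Zane: 10:15-13:00, 14:45-17:00.
Dana ∩ Ugo ∩ Zane ∩ Jamal: 10:15-13:00, 14:45-17:00.
So the common availability across everyone is 10:15-13:00, 14:45-17:00.
The last common window of at least 75 minutes is 14:45-17:00; a 75-minute meeting can start as late as 15:45 and still end by 17:00.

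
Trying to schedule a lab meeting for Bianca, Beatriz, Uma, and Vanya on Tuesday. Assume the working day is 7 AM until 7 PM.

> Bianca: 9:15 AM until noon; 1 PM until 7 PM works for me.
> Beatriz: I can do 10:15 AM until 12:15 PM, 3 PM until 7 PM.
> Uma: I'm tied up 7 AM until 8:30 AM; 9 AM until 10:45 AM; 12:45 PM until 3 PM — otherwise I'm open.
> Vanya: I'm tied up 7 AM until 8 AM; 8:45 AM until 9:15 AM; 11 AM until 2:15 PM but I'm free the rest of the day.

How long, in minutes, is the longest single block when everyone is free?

240

Bianca free: 09:15-12:00, 13:00-19:00.
Beatriz free: 10:15-12:15, 15:00-19:00.
Uma free: 08:30-09:00, 10:45-12:45, 15:00-19:00 (invert busy blocks within the working day).
Vanya free: 08:00-08:45, 09:15-11:00, 14:15-19:00 (invert busy blocks within the working day).
Bianca ∩ Beatriz: 10:15-12:00, 15:00-19:00.
Bianca ∩ Beatriz ∩ Uma: 10:45-12:00, 15:00-19:00.
Bianca ∩ Beatriz ∩ Uma ∩ Vanya: 10:45-11:00, 15:00-19:00.
The longest is 15:00-19:00 at 240 minutes.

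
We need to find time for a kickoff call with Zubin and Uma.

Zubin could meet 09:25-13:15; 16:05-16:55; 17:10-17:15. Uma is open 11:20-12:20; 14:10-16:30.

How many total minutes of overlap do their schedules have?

Zubin ∩ Uma: 11:20-12:20, 16:05-16:30.
So the common availability across everyone is 11:20-12:20, 16:05-16:30.
Summing the common windows: 60 + 25 = 85 minutes.

85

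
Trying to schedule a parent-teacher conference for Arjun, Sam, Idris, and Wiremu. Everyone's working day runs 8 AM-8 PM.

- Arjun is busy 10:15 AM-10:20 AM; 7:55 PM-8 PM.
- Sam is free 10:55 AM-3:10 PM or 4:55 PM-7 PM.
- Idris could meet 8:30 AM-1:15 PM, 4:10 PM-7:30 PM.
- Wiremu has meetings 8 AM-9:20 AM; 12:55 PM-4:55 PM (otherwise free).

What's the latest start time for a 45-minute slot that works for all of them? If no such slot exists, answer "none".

Arjun free: 08:00-10:15, 10:20-19:55 (invert busy blocks within the working day).
Sam free: 10:55-15:10, 16:55-19:00.
Idris free: 08:30-13:15, 16:10-19:30.
Wiremu free: 09:20-12:55, 16:55-20:00 (invert busy blocks within the working day).
Arjun ∩ Sam: 10:55-15:10, 16:55-19:00.
Arjun ∩ Sam ∩ Idris: 10:55-13:15, 16:55-19:00.
Arjun ∩ Sam ∩ Idris ∩ Wiremu: 10:55-12:55, 16:55-19:00.
The last common window of at least 45 minutes is 16:55-19:00; a 45-minute meeting can start as late as 18:15 and still end by 19:00.

18:15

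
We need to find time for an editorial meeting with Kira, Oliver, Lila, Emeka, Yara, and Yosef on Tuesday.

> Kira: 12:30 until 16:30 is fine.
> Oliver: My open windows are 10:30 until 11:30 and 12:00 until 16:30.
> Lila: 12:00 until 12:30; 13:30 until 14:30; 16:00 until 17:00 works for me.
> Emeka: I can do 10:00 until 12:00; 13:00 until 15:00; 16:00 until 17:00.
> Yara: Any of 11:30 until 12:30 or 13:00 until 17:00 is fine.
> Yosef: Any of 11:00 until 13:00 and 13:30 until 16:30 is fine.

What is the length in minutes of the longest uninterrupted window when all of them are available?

60

Kira ∩ Oliver: 12:30-16:30.
Kira ∩ Oliver ∩ Lila: 13:30-14:30, 16:00-16:30.
Kira ∩ Oliver ∩ Lila ∩ Emeka: 13:30-14:30, 16:00-16:30.
Kira ∩ Oliver ∩ Lila ∩ Emeka ∩ Yara: 13:30-14:30, 16:00-16:30.
Kira ∩ Oliver ∩ Lila ∩ Emeka ∩ Yara ∩ Yosef: 13:30-14:30, 16:00-16:30.
Those are the intersection windows.
The longest is 13:30-14:30 at 60 minutes.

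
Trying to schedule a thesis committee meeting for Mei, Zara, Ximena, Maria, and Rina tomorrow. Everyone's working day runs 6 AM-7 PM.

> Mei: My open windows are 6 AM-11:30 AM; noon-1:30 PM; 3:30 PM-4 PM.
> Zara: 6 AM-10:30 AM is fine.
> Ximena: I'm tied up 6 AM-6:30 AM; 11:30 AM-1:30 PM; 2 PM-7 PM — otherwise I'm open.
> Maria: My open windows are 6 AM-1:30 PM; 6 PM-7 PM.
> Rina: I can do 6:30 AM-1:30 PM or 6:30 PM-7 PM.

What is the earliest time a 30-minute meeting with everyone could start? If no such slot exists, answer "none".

Mei free: 06:00-11:30, 12:00-13:30, 15:30-16:00.
Zara free: 06:00-10:30.
Ximena free: 06:30-11:30, 13:30-14:00 (invert busy blocks within the working day).
Maria free: 06:00-13:30, 18:00-19:00.
Rina free: 06:30-13:30, 18:30-19:00.
Mei ∩ Zara: 06:00-10:30.
Mei ∩ Zara ∩ Ximena: 06:30-10:30.
Mei ∩ Zara ∩ Ximena ∩ Maria: 06:30-10:30.
Mei ∩ Zara ∩ Ximena ∩ Maria ∩ Rina: 06:30-10:30.
The first common window of at least 30 minutes is 06:30-10:30, so the earliest start is 06:30.

06:30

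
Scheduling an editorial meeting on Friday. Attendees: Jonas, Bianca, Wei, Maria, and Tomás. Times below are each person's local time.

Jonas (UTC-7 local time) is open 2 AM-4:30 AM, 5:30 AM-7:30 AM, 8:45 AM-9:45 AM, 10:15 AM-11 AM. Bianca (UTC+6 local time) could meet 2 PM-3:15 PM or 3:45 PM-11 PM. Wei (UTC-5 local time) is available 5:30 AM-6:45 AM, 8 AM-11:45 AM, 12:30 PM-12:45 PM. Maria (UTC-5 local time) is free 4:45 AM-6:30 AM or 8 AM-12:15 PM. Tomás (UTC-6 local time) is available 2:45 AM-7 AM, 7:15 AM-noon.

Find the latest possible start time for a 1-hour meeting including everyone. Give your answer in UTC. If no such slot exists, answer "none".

Jonas in UTC: 09:00-11:30, 12:30-14:30, 15:45-16:45, 17:15-18:00 (add 7h to convert from UTC-7).
Bianca in UTC: 08:00-09:15, 09:45-17:00 (subtract 6h to convert from UTC+6).
Wei in UTC: 10:30-11:45, 13:00-16:45, 17:30-17:45 (add 5h to convert from UTC-5).
Maria in UTC: 09:45-11:30, 13:00-17:15 (add 5h to convert from UTC-5).
Tomás in UTC: 08:45-13:00, 13:15-18:00 (add 6h to convert from UTC-6).
Jonas ∩ Bianca: 09:00-09:15, 09:45-11:30, 12:30-14:30, 15:45-16:45.
Jonas ∩ Bianca ∩ Wei: 10:30-11:30, 13:00-14:30, 15:45-16:45.
Jonas ∩ Bianca ∩ Wei ∩ Maria: 10:30-11:30, 13:00-14:30, 15:45-16:45.
Jonas ∩ Bianca ∩ Wei ∩ Maria ∩ Tomás: 10:30-11:30, 13:15-14:30, 15:45-16:45.
The last common window of at least 60 minutes is 15:45-16:45; a 60-minute meeting can start as late as 15:45 and still end by 16:45.

15:45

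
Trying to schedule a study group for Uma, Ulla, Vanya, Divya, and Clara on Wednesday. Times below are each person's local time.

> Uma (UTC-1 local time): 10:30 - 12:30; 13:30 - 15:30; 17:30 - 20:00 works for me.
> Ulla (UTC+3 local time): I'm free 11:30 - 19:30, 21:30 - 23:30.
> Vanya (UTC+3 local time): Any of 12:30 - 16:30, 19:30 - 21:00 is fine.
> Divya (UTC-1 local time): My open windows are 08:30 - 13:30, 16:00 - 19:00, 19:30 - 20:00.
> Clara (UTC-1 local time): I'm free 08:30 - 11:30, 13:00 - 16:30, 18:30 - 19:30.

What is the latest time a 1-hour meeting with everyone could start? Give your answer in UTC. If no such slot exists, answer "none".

11:30

Uma in UTC: 11:30-13:30, 14:30-16:30, 18:30-21:00 (add 1h to convert from UTC-1).
Ulla in UTC: 08:30-16:30, 18:30-20:30 (subtract 3h to convert from UTC+3).
Vanya in UTC: 09:30-13:30, 16:30-18:00 (subtract 3h to convert from UTC+3).
Divya in UTC: 09:30-14:30, 17:00-20:00, 20:30-21:00 (add 1h to convert from UTC-1).
Clara in UTC: 09:30-12:30, 14:00-17:30, 19:30-20:30 (add 1h to convert from UTC-1).
Uma ∩ Ulla: 11:30-13:30, 14:30-16:30, 18:30-20:30.
Uma ∩ Ulla ∩ Vanya: 11:30-13:30.
Uma ∩ Ulla ∩ Vanya ∩ Divya: 11:30-13:30.
Uma ∩ Ulla ∩ Vanya ∩ Divya ∩ Clara: 11:30-12:30.
The last common window of at least 60 minutes is 11:30-12:30; a 60-minute meeting can start as late as 11:30 and still end by 12:30.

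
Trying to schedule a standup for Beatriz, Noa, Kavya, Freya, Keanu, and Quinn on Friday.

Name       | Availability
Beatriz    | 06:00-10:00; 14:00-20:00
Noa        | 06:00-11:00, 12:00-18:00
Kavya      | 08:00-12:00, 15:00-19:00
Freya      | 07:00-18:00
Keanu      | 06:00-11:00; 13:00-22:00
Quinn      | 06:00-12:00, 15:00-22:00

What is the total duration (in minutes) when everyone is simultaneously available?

300

Beatriz ∩ Noa: 06:00-10:00, 14:00-18:00.
Beatriz ∩ Noa ∩ Kavya: 08:00-10:00, 15:00-18:00.
Beatriz ∩ Noa ∩ Kavya ∩ Freya: 08:00-10:00, 15:00-18:00.
Beatriz ∩ Noa ∩ Kavya ∩ Freya ∩ Keanu: 08:00-10:00, 15:00-18:00.
Beatriz ∩ Noa ∩ Kavya ∩ Freya ∩ Keanu ∩ Quinn: 08:00-10:00, 15:00-18:00.
So the common availability across everyone is 08:00-10:00, 15:00-18:00.
Summing the common windows: 120 + 180 = 300 minutes.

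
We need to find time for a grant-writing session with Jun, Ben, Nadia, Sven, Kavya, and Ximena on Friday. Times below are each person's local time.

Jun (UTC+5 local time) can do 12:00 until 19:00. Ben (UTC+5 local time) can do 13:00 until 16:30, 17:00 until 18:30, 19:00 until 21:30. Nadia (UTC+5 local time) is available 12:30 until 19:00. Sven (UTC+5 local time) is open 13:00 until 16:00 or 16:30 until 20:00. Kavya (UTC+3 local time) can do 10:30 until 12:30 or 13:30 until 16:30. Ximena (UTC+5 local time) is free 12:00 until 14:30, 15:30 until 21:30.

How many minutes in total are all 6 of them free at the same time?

210

Jun in UTC: 07:00-14:00 (subtract 5h to convert from UTC+5).
Ben in UTC: 08:00-11:30, 12:00-13:30, 14:00-16:30 (subtract 5h to convert from UTC+5).
Nadia in UTC: 07:30-14:00 (subtract 5h to convert from UTC+5).
Sven in UTC: 08:00-11:00, 11:30-15:00 (subtract 5h to convert from UTC+5).
Kavya in UTC: 07:30-09:30, 10:30-13:30 (subtract 3h to convert from UTC+3).
Ximena in UTC: 07:00-09:30, 10:30-16:30 (subtract 5h to convert from UTC+5).
Jun ∩ Ben: 08:00-11:30, 12:00-13:30.
Jun ∩ Ben ∩ Nadia: 08:00-11:30, 12:00-13:30.
Jun ∩ Ben ∩ Nadia ∩ Sven: 08:00-11:00, 12:00-13:30.
Jun ∩ Ben ∩ Nadia ∩ Sven ∩ Kavya: 08:00-09:30, 10:30-11:00, 12:00-13:30.
Jun ∩ Ben ∩ Nadia ∩ Sven ∩ Kavya ∩ Ximena: 08:00-09:30, 10:30-11:00, 12:00-13:30.
Summing the common windows: 90 + 30 + 90 = 210 minutes.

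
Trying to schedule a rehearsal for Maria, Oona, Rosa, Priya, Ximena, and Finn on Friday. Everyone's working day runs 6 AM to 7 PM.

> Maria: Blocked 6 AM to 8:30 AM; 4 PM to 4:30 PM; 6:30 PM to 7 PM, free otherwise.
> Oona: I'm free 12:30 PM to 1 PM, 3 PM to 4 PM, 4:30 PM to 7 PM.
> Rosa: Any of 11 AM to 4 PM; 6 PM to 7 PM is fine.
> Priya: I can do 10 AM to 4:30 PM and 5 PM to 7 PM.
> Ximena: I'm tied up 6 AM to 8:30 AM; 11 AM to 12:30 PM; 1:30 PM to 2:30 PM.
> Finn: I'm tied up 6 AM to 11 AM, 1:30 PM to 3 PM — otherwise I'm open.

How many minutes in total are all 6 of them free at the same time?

Maria free: 08:30-16:00, 16:30-18:30 (invert busy blocks within the working day).
Oona free: 12:30-13:00, 15:00-16:00, 16:30-19:00.
Rosa free: 11:00-16:00, 18:00-19:00.
Priya free: 10:00-16:30, 17:00-19:00.
Ximena free: 08:30-11:00, 12:30-13:30, 14:30-19:00 (invert busy blocks within the working day).
Finn free: 11:00-13:30, 15:00-19:00 (invert busy blocks within the working day).
Maria ∩ Oona: 12:30-13:00, 15:00-16:00, 16:30-18:30.
Maria ∩ Oona ∩ Rosa: 12:30-13:00, 15:00-16:00, 18:00-18:30.
Maria ∩ Oona ∩ Rosa ∩ Priya: 12:30-13:00, 15:00-16:00, 18:00-18:30.
Maria ∩ Oona ∩ Rosa ∩ Priya ∩ Ximena: 12:30-13:00, 15:00-16:00, 18:00-18:30.
Maria ∩ Oona ∩ Rosa ∩ Priya ∩ Ximena ∩ Finn: 12:30-13:00, 15:00-16:00, 18:00-18:30.
Summing the common windows: 30 + 60 + 30 = 120 minutes.

120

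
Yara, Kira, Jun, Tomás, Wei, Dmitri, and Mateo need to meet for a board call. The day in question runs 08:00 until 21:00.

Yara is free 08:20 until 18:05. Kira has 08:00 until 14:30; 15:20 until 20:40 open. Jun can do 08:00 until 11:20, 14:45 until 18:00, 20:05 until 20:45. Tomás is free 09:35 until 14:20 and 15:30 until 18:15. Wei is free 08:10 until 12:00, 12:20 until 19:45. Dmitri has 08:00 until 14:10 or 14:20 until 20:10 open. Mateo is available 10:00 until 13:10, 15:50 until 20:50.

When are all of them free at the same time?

Yara ∩ Kira: 08:20-14:30, 15:20-18:05.
Yara ∩ Kira ∩ Jun: 08:20-11:20, 15:20-18:00.
Yara ∩ Kira ∩ Jun ∩ Tomás: 09:35-11:20, 15:30-18:00.
Yara ∩ Kira ∩ Jun ∩ Tomás ∩ Wei: 09:35-11:20, 15:30-18:00.
Yara ∩ Kira ∩ Jun ∩ Tomás ∩ Wei ∩ Dmitri: 09:35-11:20, 15:30-18:00.
Yara ∩ Kira ∩ Jun ∩ Tomás ∩ Wei ∩ Dmitri ∩ Mateo: 10:00-11:20, 15:50-18:00.
Those are the intersection windows.

10:00-11:20, 15:50-18:00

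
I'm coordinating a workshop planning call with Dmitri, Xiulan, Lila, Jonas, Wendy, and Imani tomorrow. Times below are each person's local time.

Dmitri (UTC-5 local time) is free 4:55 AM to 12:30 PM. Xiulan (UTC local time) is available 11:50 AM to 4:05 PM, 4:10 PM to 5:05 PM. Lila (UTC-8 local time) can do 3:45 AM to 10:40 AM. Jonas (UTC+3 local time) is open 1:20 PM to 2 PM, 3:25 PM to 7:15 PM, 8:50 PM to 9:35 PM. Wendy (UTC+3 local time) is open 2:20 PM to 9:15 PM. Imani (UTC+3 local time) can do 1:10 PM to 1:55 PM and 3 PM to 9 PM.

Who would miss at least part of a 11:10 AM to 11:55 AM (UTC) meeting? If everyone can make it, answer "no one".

Dmitri in UTC: 09:55-17:30 (add 5h to convert from UTC-5).
Xiulan in UTC: 11:50-16:05, 16:10-17:05.
Lila in UTC: 11:45-18:40 (add 8h to convert from UTC-8).
Jonas in UTC: 10:20-11:00, 12:25-16:15, 17:50-18:35 (subtract 3h to convert from UTC+3).
Wendy in UTC: 11:20-18:15 (subtract 3h to convert from UTC+3).
Imani in UTC: 10:10-10:55, 12:00-18:00 (subtract 3h to convert from UTC+3).
Dmitri: free for 11:10-11:55. Xiulan: not fully free for 11:10-11:55. Lila: not fully free for 11:10-11:55. Jonas: not fully free for 11:10-11:55. Wendy: not fully free for 11:10-11:55. Imani: not fully free for 11:10-11:55.

Imani, Jonas, Lila, Wendy, Xiulan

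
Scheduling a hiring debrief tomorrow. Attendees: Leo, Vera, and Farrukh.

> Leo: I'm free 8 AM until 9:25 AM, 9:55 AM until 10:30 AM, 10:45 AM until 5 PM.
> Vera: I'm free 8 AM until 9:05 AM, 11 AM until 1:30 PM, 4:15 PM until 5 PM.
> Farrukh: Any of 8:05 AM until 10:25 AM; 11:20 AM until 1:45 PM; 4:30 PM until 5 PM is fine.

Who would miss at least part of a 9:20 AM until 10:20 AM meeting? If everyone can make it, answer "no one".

Leo, Vera

Leo: not fully free for 09:20-10:20. Vera: not fully free for 09:20-10:20. Farrukh: free for 09:20-10:20.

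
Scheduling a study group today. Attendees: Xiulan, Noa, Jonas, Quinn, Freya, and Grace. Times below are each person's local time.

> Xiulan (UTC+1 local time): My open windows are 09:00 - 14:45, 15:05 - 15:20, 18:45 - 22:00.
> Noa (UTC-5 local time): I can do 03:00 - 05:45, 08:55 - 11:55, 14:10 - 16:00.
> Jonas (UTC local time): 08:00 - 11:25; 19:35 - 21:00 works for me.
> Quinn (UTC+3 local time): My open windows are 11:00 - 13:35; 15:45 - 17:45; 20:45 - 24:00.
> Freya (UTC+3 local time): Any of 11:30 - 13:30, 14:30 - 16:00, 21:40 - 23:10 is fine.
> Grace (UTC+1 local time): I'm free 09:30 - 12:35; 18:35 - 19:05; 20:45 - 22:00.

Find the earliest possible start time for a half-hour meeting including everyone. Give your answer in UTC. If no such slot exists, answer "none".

Xiulan in UTC: 08:00-13:45, 14:05-14:20, 17:45-21:00 (subtract 1h to convert from UTC+1).
Noa in UTC: 08:00-10:45, 13:55-16:55, 19:10-21:00 (add 5h to convert from UTC-5).
Jonas in UTC: 08:00-11:25, 19:35-21:00.
Quinn in UTC: 08:00-10:35, 12:45-14:45, 17:45-21:00 (subtract 3h to convert from UTC+3).
Freya in UTC: 08:30-10:30, 11:30-13:00, 18:40-20:10 (subtract 3h to convert from UTC+3).
Grace in UTC: 08:30-11:35, 17:35-18:05, 19:45-21:00 (subtract 1h to convert from UTC+1).
Xiulan ∩ Noa: 08:00-10:45, 14:05-14:20, 19:10-21:00.
Xiulan ∩ Noa ∩ Jonas: 08:00-10:45, 19:35-21:00.
Xiulan ∩ Noa ∩ Jonas ∩ Quinn: 08:00-10:35, 19:35-21:00.
Xiulan ∩ Noa ∩ Jonas ∩ Quinn ∩ Freya: 08:30-10:30, 19:35-20:10.
Xiulan ∩ Noa ∩ Jonas ∩ Quinn ∩ Freya ∩ Grace: 08:30-10:30, 19:45-20:10.
Those are the intersection windows.
The first common window of at least 30 minutes is 08:30-10:30, so the earliest start is 08:30.

08:30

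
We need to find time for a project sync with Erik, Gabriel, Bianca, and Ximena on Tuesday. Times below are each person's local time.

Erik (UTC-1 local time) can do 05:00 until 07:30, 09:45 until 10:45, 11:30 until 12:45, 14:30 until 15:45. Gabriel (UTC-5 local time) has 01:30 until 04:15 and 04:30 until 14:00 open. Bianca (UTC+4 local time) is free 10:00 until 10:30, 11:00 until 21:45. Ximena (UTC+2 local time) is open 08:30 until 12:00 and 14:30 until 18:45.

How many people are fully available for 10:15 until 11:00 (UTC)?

Erik in UTC: 06:00-08:30, 10:45-11:45, 12:30-13:45, 15:30-16:45 (add 1h to convert from UTC-1).
Gabriel in UTC: 06:30-09:15, 09:30-19:00 (add 5h to convert from UTC-5).
Bianca in UTC: 06:00-06:30, 07:00-17:45 (subtract 4h to convert from UTC+4).
Ximena in UTC: 06:30-10:00, 12:30-16:45 (subtract 2h to convert from UTC+2).
Gabriel and Bianca can make the full 10:15-11:00 slot — that's 2.

2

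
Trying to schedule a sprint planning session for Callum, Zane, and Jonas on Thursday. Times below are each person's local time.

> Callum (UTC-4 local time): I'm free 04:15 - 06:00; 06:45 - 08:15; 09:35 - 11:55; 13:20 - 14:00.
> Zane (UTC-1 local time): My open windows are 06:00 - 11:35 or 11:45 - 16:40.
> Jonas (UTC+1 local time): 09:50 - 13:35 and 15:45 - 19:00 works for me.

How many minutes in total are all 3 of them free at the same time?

Callum in UTC: 08:15-10:00, 10:45-12:15, 13:35-15:55, 17:20-18:00 (add 4h to convert from UTC-4).
Zane in UTC: 07:00-12:35, 12:45-17:40 (add 1h to convert from UTC-1).
Jonas in UTC: 08:50-12:35, 14:45-18:00 (subtract 1h to convert from UTC+1).
Callum ∩ Zane: 08:15-10:00, 10:45-12:15, 13:35-15:55, 17:20-17:40.
Callum ∩ Zane ∩ Jonas: 08:50-10:00, 10:45-12:15, 14:45-15:55, 17:20-17:40.
So the common availability across everyone is 08:50-10:00, 10:45-12:15, 14:45-15:55, 17:20-17:40.
Summing the common windows: 70 + 90 + 70 + 20 = 250 minutes.

250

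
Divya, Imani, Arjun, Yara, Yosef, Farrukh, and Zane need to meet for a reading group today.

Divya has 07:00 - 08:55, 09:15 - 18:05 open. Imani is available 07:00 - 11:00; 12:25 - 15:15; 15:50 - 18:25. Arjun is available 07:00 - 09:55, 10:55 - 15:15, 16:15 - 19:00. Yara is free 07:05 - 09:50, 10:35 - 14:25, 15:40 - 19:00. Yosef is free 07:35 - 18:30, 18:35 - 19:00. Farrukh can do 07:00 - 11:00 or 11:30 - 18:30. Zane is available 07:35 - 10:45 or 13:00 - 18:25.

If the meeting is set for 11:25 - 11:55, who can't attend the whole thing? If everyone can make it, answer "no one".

Farrukh, Imani, Zane

Divya: free for 11:25-11:55. Imani: not fully free for 11:25-11:55. Arjun: free for 11:25-11:55. Yara: free for 11:25-11:55. Yosef: free for 11:25-11:55. Farrukh: not fully free for 11:25-11:55. Zane: not fully free for 11:25-11:55.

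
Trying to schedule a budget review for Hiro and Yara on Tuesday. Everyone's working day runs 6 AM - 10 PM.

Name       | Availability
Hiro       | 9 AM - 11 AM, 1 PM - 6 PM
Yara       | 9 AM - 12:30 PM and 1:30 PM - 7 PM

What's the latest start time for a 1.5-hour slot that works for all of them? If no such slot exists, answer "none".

16:30

Hiro ∩ Yara: 09:00-11:00, 13:30-18:00.
The last common window of at least 90 minutes is 13:30-18:00; a 90-minute meeting can start as late as 16:30 and still end by 18:00.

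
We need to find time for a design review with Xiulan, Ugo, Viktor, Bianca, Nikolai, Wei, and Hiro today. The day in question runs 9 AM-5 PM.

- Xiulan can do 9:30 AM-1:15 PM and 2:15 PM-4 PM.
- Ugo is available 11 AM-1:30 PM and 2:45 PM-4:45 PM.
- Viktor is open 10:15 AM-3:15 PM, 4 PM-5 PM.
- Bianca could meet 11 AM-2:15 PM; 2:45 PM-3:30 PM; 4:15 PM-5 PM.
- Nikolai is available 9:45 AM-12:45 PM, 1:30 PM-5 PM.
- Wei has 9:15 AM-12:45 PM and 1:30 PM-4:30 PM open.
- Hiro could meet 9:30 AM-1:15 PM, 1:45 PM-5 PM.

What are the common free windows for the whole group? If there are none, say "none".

11:00-12:45, 14:45-15:15

Xiulan ∩ Ugo: 11:00-13:15, 14:45-16:00.
Xiulan ∩ Ugo ∩ Viktor: 11:00-13:15, 14:45-15:15.
Xiulan ∩ Ugo ∩ Viktor ∩ Bianca: 11:00-13:15, 14:45-15:15.
Xiulan ∩ Ugo ∩ Viktor ∩ Bianca ∩ Nikolai: 11:00-12:45, 14:45-15:15.
Xiulan ∩ Ugo ∩ Viktor ∩ Bianca ∩ Nikolai ∩ Wei: 11:00-12:45, 14:45-15:15.
Xiulan ∩ Ugo ∩ Viktor ∩ Bianca ∩ Nikolai ∩ Wei ∩ Hiro: 11:00-12:45, 14:45-15:15.
Those are the intersection windows.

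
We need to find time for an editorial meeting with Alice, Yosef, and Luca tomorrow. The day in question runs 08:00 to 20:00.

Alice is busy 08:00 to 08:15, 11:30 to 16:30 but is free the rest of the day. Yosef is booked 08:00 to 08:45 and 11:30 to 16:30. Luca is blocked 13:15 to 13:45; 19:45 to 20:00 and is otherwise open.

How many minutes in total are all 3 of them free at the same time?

360

Alice free: 08:15-11:30, 16:30-20:00 (invert busy blocks within the working day).
Yosef free: 08:45-11:30, 16:30-20:00 (invert busy blocks within the working day).
Luca free: 08:00-13:15, 13:45-19:45 (invert busy blocks within the working day).
Alice ∩ Yosef: 08:45-11:30, 16:30-20:00.
Alice ∩ Yosef ∩ Luca: 08:45-11:30, 16:30-19:45.
Those are the intersection windows.
Summing the common windows: 165 + 195 = 360 minutes.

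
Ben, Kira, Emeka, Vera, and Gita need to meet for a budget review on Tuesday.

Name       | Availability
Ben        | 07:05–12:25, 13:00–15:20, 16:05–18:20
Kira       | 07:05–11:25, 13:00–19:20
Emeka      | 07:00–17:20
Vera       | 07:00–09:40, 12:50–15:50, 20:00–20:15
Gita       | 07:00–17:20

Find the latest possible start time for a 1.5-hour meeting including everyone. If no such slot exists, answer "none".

13:50

Ben ∩ Kira: 07:05-11:25, 13:00-15:20, 16:05-18:20.
Ben ∩ Kira ∩ Emeka: 07:05-11:25, 13:00-15:20, 16:05-17:20.
Ben ∩ Kira ∩ Emeka ∩ Vera: 07:05-09:40, 13:00-15:20.
Ben ∩ Kira ∩ Emeka ∩ Vera ∩ Gita: 07:05-09:40, 13:00-15:20.
So the common availability across everyone is 07:05-09:40, 13:00-15:20.
The last common window of at least 90 minutes is 13:00-15:20; a 90-minute meeting can start as late as 13:50 and still end by 15:20.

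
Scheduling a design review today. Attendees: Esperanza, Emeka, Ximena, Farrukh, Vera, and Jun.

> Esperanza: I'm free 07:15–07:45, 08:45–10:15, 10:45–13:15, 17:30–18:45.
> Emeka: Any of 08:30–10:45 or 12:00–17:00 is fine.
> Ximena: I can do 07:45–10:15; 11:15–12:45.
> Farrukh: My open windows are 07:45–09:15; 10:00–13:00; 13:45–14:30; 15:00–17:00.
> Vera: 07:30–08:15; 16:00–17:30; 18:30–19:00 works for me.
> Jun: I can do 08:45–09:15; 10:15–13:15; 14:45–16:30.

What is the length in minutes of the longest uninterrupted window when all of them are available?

0

Esperanza ∩ Emeka: 08:45-10:15, 12:00-13:15.
Esperanza ∩ Emeka ∩ Ximena: 08:45-10:15, 12:00-12:45.
Esperanza ∩ Emeka ∩ Ximena ∩ Farrukh: 08:45-09:15, 10:00-10:15, 12:00-12:45.
Esperanza ∩ Emeka ∩ Ximena ∩ Farrukh ∩ Vera: ∅.
Esperanza ∩ Emeka ∩ Ximena ∩ Farrukh ∩ Vera ∩ Jun: ∅.
There is no time when everyone is free.
No common window exists, so the longest block is 0 minutes.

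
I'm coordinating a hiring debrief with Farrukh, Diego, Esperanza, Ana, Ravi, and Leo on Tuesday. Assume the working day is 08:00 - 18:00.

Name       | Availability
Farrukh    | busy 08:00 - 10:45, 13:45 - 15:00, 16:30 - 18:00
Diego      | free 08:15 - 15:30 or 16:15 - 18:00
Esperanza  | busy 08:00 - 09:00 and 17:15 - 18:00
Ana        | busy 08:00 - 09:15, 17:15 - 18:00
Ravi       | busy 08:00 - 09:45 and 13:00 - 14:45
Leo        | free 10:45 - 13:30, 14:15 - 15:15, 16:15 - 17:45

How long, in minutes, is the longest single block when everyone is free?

135

Farrukh free: 10:45-13:45, 15:00-16:30 (invert busy blocks within the working day).
Diego free: 08:15-15:30, 16:15-18:00.
Esperanza free: 09:00-17:15 (invert busy blocks within the working day).
Ana free: 09:15-17:15 (invert busy blocks within the working day).
Ravi free: 09:45-13:00, 14:45-18:00 (invert busy blocks within the working day).
Leo free: 10:45-13:30, 14:15-15:15, 16:15-17:45.
Farrukh ∩ Diego: 10:45-13:45, 15:00-15:30, 16:15-16:30.
Farrukh ∩ Diego ∩ Esperanza: 10:45-13:45, 15:00-15:30, 16:15-16:30.
Farrukh ∩ Diego ∩ Esperanza ∩ Ana: 10:45-13:45, 15:00-15:30, 16:15-16:30.
Farrukh ∩ Diego ∩ Esperanza ∩ Ana ∩ Ravi: 10:45-13:00, 15:00-15:30, 16:15-16:30.
Farrukh ∩ Diego ∩ Esperanza ∩ Ana ∩ Ravi ∩ Leo: 10:45-13:00, 15:00-15:15, 16:15-16:30.
The longest is 10:45-13:00 at 135 minutes.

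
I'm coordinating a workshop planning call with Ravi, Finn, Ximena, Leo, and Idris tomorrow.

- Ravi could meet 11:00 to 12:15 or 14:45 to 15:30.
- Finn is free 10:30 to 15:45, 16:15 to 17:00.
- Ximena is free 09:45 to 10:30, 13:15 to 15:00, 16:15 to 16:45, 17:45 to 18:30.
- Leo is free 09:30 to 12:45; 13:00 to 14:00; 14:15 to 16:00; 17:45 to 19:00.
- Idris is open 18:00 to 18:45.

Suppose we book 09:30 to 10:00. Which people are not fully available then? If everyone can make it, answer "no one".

Finn, Idris, Ravi, Ximena

Ravi: not fully free for 09:30-10:00. Finn: not fully free for 09:30-10:00. Ximena: not fully free for 09:30-10:00. Leo: free for 09:30-10:00. Idris: not fully free for 09:30-10:00.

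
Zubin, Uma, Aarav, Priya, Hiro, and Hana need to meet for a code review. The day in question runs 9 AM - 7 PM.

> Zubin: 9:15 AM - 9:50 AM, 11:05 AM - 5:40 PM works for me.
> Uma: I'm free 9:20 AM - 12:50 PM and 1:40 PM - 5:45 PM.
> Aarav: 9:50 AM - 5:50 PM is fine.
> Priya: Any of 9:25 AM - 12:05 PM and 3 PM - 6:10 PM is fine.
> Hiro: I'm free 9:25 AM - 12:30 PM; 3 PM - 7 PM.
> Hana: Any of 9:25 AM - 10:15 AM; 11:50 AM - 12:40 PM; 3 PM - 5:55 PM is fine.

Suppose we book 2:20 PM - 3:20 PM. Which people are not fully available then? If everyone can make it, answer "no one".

Zubin: free for 14:20-15:20. Uma: free for 14:20-15:20. Aarav: free for 14:20-15:20. Priya: not fully free for 14:20-15:20. Hiro: not fully free for 14:20-15:20. Hana: not fully free for 14:20-15:20.

Hana, Hiro, Priya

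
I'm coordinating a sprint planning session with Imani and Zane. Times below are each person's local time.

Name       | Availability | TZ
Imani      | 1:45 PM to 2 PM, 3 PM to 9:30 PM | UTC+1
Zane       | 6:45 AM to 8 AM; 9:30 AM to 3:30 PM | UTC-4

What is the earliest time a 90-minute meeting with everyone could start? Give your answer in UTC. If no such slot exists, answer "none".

14:00

Imani in UTC: 12:45-13:00, 14:00-20:30 (subtract 1h to convert from UTC+1).
Zane in UTC: 10:45-12:00, 13:30-19:30 (add 4h to convert from UTC-4).
Imani ∩ Zane: 14:00-19:30.
The first common window of at least 90 minutes is 14:00-19:30, so the earliest start is 14:00.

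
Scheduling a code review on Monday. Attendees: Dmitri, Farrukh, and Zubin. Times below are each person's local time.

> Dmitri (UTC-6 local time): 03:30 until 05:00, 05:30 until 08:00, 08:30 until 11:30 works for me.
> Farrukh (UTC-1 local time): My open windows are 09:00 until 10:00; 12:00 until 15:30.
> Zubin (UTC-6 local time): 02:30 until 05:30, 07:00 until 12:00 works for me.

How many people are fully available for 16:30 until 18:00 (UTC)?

1

Dmitri in UTC: 09:30-11:00, 11:30-14:00, 14:30-17:30 (add 6h to convert from UTC-6).
Farrukh in UTC: 10:00-11:00, 13:00-16:30 (add 1h to convert from UTC-1).
Zubin in UTC: 08:30-11:30, 13:00-18:00 (add 6h to convert from UTC-6).
Zubin can make the full 16:30-18:00 slot — that's 1.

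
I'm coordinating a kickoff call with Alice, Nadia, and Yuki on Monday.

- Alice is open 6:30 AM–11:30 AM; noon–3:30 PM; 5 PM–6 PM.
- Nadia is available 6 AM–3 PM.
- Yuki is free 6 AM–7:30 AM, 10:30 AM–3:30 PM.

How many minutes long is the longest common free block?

Alice ∩ Nadia: 06:30-11:30, 12:00-15:00.
Alice ∩ Nadia ∩ Yuki: 06:30-07:30, 10:30-11:30, 12:00-15:00.
So the common availability across everyone is 06:30-07:30, 10:30-11:30, 12:00-15:00.
The longest is 12:00-15:00 at 180 minutes.

180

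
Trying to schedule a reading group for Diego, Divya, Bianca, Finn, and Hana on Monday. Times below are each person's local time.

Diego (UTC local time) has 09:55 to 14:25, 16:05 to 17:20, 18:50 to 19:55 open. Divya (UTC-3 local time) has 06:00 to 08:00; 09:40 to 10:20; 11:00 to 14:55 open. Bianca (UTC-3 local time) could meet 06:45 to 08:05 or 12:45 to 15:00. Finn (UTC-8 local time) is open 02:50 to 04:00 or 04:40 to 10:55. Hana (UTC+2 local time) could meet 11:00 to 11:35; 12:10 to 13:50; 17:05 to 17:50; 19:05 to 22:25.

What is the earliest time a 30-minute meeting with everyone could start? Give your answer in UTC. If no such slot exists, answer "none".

Diego in UTC: 09:55-14:25, 16:05-17:20, 18:50-19:55.
Divya in UTC: 09:00-11:00, 12:40-13:20, 14:00-17:55 (add 3h to convert from UTC-3).
Bianca in UTC: 09:45-11:05, 15:45-18:00 (add 3h to convert from UTC-3).
Finn in UTC: 10:50-12:00, 12:40-18:55 (add 8h to convert from UTC-8).
Hana in UTC: 09:00-09:35, 10:10-11:50, 15:05-15:50, 17:05-20:25 (subtract 2h to convert from UTC+2).
Diego ∩ Divya: 09:55-11:00, 12:40-13:20, 14:00-14:25, 16:05-17:20.
Diego ∩ Divya ∩ Bianca: 09:55-11:00, 16:05-17:20.
Diego ∩ Divya ∩ Bianca ∩ Finn: 10:50-11:00, 16:05-17:20.
Diego ∩ Divya ∩ Bianca ∩ Finn ∩ Hana: 10:50-11:00, 17:05-17:20.
No common window is at least 30 minutes long.

none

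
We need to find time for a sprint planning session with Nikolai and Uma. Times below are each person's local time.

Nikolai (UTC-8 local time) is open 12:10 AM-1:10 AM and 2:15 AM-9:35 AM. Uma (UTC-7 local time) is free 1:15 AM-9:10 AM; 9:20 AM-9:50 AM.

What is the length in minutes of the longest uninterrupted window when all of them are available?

355

Nikolai in UTC: 08:10-09:10, 10:15-17:35 (add 8h to convert from UTC-8).
Uma in UTC: 08:15-16:10, 16:20-16:50 (add 7h to convert from UTC-7).
Nikolai ∩ Uma: 08:15-09:10, 10:15-16:10, 16:20-16:50.
The longest is 10:15-16:10 at 355 minutes.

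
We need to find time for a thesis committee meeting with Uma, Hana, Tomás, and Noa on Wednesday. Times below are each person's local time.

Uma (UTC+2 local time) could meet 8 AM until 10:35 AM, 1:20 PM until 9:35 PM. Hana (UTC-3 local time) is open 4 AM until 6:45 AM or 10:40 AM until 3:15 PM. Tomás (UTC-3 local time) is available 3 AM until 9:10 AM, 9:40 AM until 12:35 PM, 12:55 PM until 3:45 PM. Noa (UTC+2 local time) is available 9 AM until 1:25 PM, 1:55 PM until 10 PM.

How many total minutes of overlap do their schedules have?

350

Uma in UTC: 06:00-08:35, 11:20-19:35 (subtract 2h to convert from UTC+2).
Hana in UTC: 07:00-09:45, 13:40-18:15 (add 3h to convert from UTC-3).
Tomás in UTC: 06:00-12:10, 12:40-15:35, 15:55-18:45 (add 3h to convert from UTC-3).
Noa in UTC: 07:00-11:25, 11:55-20:00 (subtract 2h to convert from UTC+2).
Uma ∩ Hana: 07:00-08:35, 13:40-18:15.
Uma ∩ Hana ∩ Tomás: 07:00-08:35, 13:40-15:35, 15:55-18:15.
Uma ∩ Hana ∩ Tomás ∩ Noa: 07:00-08:35, 13:40-15:35, 15:55-18:15.
Summing the common windows: 95 + 115 + 140 = 350 minutes.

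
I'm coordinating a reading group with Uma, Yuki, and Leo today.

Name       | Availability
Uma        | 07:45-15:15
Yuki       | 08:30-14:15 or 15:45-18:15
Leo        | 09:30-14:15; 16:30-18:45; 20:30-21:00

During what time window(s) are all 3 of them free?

09:30-14:15

Uma ∩ Yuki: 08:30-14:15.
Uma ∩ Yuki ∩ Leo: 09:30-14:15.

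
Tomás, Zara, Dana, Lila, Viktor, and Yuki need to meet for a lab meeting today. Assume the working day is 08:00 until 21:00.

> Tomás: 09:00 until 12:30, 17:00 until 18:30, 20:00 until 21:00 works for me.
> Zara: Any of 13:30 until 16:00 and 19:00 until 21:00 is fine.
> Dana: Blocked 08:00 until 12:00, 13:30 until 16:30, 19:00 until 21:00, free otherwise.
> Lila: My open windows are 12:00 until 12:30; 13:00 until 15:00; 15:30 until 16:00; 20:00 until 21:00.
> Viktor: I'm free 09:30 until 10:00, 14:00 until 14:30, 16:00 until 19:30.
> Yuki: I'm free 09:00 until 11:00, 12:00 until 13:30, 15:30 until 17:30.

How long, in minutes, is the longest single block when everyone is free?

0

Tomás free: 09:00-12:30, 17:00-18:30, 20:00-21:00.
Zara free: 13:30-16:00, 19:00-21:00.
Dana free: 12:00-13:30, 16:30-19:00 (invert busy blocks within the working day).
Lila free: 12:00-12:30, 13:00-15:00, 15:30-16:00, 20:00-21:00.
Viktor free: 09:30-10:00, 14:00-14:30, 16:00-19:30.
Yuki free: 09:00-11:00, 12:00-13:30, 15:30-17:30.
Tomás ∩ Zara: 20:00-21:00.
Tomás ∩ Zara ∩ Dana: ∅.
Tomás ∩ Zara ∩ Dana ∩ Lila: ∅.
Tomás ∩ Zara ∩ Dana ∩ Lila ∩ Viktor: ∅.
Tomás ∩ Zara ∩ Dana ∩ Lila ∩ Viktor ∩ Yuki: ∅.
There is no time when everyone is free.
No common window exists, so the longest block is 0 minutes.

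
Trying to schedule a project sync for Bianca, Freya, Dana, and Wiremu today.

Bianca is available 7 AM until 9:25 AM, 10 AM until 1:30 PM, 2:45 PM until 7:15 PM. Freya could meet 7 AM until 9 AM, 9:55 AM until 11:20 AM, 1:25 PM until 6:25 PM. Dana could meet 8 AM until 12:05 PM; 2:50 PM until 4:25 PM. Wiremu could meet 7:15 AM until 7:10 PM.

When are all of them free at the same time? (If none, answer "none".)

Bianca ∩ Freya: 07:00-09:00, 10:00-11:20, 13:25-13:30, 14:45-18:25.
Bianca ∩ Freya ∩ Dana: 08:00-09:00, 10:00-11:20, 14:50-16:25.
Bianca ∩ Freya ∩ Dana ∩ Wiremu: 08:00-09:00, 10:00-11:20, 14:50-16:25.

08:00-09:00, 10:00-11:20, 14:50-16:25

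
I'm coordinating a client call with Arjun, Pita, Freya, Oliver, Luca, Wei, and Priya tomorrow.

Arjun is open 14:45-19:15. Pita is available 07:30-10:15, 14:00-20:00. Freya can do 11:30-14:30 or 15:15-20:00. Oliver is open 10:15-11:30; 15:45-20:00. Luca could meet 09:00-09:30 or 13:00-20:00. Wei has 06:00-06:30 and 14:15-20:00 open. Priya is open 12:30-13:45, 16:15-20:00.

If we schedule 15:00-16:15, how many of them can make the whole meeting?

4

Arjun, Pita, Luca, and Wei can make the full 15:00-16:15 slot — that's 4.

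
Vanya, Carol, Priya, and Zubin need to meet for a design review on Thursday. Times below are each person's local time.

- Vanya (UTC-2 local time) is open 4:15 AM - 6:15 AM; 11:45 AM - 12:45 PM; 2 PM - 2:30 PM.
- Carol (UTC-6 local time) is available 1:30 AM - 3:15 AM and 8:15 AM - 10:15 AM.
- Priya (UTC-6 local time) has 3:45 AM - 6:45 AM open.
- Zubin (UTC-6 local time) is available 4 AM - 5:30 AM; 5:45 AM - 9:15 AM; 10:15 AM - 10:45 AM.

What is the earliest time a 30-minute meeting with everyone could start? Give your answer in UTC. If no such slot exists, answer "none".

Vanya in UTC: 06:15-08:15, 13:45-14:45, 16:00-16:30 (add 2h to convert from UTC-2).
Carol in UTC: 07:30-09:15, 14:15-16:15 (add 6h to convert from UTC-6).
Priya in UTC: 09:45-12:45 (add 6h to convert from UTC-6).
Zubin in UTC: 10:00-11:30, 11:45-15:15, 16:15-16:45 (add 6h to convert from UTC-6).
Vanya ∩ Carol: 07:30-08:15, 14:15-14:45, 16:00-16:15.
Vanya ∩ Carol ∩ Priya: ∅.
Vanya ∩ Carol ∩ Priya ∩ Zubin: ∅.
There is no time when everyone is free.
No common window is at least 30 minutes long.

none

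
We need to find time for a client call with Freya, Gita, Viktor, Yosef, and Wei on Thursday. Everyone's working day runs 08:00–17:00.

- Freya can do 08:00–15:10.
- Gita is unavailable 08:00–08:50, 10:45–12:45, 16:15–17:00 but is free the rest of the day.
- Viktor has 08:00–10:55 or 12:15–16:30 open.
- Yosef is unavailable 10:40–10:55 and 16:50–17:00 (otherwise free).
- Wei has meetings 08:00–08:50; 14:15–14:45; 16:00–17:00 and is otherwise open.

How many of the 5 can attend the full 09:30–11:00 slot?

2

Freya free: 08:00-15:10.
Gita free: 08:50-10:45, 12:45-16:15 (invert busy blocks within the working day).
Viktor free: 08:00-10:55, 12:15-16:30.
Yosef free: 08:00-10:40, 10:55-16:50 (invert busy blocks within the working day).
Wei free: 08:50-14:15, 14:45-16:00 (invert busy blocks within the working day).
Freya and Wei can make the full 09:30-11:00 slot — that's 2.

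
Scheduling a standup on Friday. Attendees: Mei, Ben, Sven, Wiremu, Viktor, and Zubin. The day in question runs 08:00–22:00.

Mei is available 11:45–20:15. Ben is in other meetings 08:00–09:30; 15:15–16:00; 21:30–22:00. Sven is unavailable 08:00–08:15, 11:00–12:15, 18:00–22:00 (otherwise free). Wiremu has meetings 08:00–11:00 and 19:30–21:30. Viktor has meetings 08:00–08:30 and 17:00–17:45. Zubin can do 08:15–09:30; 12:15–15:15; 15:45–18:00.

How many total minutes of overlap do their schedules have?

Mei free: 11:45-20:15.
Ben free: 09:30-15:15, 16:00-21:30 (invert busy blocks within the working day).
Sven free: 08:15-11:00, 12:15-18:00 (invert busy blocks within the working day).
Wiremu free: 11:00-19:30, 21:30-22:00 (invert busy blocks within the working day).
Viktor free: 08:30-17:00, 17:45-22:00 (invert busy blocks within the working day).
Zubin free: 08:15-09:30, 12:15-15:15, 15:45-18:00.
Mei ∩ Ben: 11:45-15:15, 16:00-20:15.
Mei ∩ Ben ∩ Sven: 12:15-15:15, 16:00-18:00.
Mei ∩ Ben ∩ Sven ∩ Wiremu: 12:15-15:15, 16:00-18:00.
Mei ∩ Ben ∩ Sven ∩ Wiremu ∩ Viktor: 12:15-15:15, 16:00-17:00, 17:45-18:00.
Mei ∩ Ben ∩ Sven ∩ Wiremu ∩ Viktor ∩ Zubin: 12:15-15:15, 16:00-17:00, 17:45-18:00.
Summing the common windows: 180 + 60 + 15 = 255 minutes.

255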